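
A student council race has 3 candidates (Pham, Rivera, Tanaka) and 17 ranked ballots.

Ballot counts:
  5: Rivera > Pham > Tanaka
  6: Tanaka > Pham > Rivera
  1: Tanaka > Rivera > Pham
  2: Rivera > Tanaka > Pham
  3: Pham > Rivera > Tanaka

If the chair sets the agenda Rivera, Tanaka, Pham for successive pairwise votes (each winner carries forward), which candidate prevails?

Round 1: Rivera vs Tanaka — 10–7, Rivera advances.
Round 2: Rivera vs Pham — 8–9, Pham advances.
Pham survives the agenda.

Pham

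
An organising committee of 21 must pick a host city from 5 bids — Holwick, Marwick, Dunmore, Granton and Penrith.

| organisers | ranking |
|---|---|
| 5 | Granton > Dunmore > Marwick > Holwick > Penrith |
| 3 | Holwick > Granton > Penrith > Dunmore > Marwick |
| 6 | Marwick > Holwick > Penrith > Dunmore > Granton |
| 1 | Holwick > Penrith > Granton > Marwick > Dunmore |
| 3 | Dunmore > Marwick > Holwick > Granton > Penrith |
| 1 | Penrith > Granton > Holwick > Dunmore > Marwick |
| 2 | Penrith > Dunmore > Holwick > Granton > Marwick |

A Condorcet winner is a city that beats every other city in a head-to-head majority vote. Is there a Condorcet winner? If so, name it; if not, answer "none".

none

Head-to-head results (21 organisers):
Holwick vs Marwick: Marwick, 14–7.
Holwick vs Dunmore: Holwick, 11–10.
Holwick vs Granton: Holwick, 15–6.
Holwick vs Penrith: Holwick wins 18–3.
Marwick–Dunmore: Dunmore 14–7.
Marwick vs Granton: Granton wins 12–9.
Marwick vs Penrith: Marwick, 14–7.
Dunmore vs Granton: Dunmore wins 11–10.
Dunmore vs Penrith: Penrith wins 13–8.
Granton–Penrith: Granton 11–10.
Every city loses at least once (Holwick loses to Marwick; Marwick loses to Dunmore; Dunmore loses to Holwick; Granton loses to Holwick; Penrith loses to Holwick). The majority relation contains the cycle Holwick → Dunmore → Marwick → Holwick, so there is no Condorcet winner.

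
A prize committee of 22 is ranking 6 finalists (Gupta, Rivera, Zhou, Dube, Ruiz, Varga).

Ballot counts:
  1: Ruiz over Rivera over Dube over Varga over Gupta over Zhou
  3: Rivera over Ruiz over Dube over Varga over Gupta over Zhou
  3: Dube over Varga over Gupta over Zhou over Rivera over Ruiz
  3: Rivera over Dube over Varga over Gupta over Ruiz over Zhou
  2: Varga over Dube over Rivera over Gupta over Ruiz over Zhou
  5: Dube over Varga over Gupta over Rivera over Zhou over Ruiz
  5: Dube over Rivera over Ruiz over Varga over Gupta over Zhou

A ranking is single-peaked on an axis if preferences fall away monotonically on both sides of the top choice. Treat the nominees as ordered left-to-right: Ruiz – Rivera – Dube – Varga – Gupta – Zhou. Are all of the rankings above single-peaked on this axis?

yes

Axis positions: Ruiz=1, Rivera=2, Dube=3, Varga=4, Gupta=5, Zhou=6.
Faction 1 (peak Ruiz at position 1): ranking walks positions 1-2-3-4-5-6, expanding outward from the peak — single-peaked.
Faction 2 (peak Rivera at position 2): ranking walks positions 2-1-3-4-5-6, expanding outward from the peak — single-peaked.
Faction 3 (peak Dube at position 3): ranking walks positions 3-4-5-6-2-1, expanding outward from the peak — single-peaked.
Faction 4 (peak Rivera at position 2): ranking walks positions 2-3-4-5-1-6, expanding outward from the peak — single-peaked.
Faction 5 (peak Varga at position 4): ranking walks positions 4-3-2-5-1-6, expanding outward from the peak — single-peaked.
Faction 6 (peak Dube at position 3): ranking walks positions 3-4-5-2-6-1, expanding outward from the peak — single-peaked.
Faction 7 (peak Dube at position 3): ranking walks positions 3-2-1-4-5-6, expanding outward from the peak — single-peaked.
Every ranking is single-peaked on this axis.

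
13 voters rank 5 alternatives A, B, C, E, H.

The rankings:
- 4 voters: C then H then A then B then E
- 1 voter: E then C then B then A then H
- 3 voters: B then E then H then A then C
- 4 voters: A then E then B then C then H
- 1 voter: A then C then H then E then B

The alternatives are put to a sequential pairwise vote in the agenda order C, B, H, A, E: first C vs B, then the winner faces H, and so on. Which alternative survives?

A

Round 1: C vs B — 6–7, B advances.
Round 2: B vs H — 8–5, B advances.
Round 3: B vs A — 4–9, A advances.
Round 4: A vs E — 9–4, A advances.
The agenda winner is A.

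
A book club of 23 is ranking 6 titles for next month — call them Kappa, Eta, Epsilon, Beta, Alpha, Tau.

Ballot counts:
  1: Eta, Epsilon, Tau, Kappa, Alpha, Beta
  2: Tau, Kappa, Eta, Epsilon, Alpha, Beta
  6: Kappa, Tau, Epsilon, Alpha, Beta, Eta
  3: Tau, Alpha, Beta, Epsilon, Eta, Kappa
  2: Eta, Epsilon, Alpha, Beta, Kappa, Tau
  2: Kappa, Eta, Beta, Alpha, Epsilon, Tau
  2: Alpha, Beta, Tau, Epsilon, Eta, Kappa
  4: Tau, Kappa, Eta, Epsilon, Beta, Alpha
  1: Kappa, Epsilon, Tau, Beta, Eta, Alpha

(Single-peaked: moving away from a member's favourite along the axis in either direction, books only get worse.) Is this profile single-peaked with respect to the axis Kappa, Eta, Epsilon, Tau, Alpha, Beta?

no

Axis positions: Kappa=1, Eta=2, Epsilon=3, Tau=4, Alpha=5, Beta=6.
Ballot type 1 (peak Eta at position 2): ranking walks positions 2-3-4-1-5-6, expanding outward from the peak — single-peaked.
Ballot type 2: ranking walks positions 4-1-2-3-5-6; Kappa is ranked above Epsilon even though Epsilon lies between Kappa and the peak Tau on the axis — preferences dip and rise again. Not single-peaked.
Ballot type 3: ranking walks positions 1-4-3-5-6-2; Tau is ranked above Eta even though Eta lies between Tau and the peak Kappa on the axis — preferences dip and rise again. Not single-peaked.
Ballot type 4 (peak Tau at position 4): ranking walks positions 4-5-6-3-2-1, expanding outward from the peak — single-peaked.
Ballot type 5: ranking walks positions 2-3-5-6-1-4; Alpha is ranked above Tau even though Tau lies between Alpha and the peak Eta on the axis — preferences dip and rise again. Not single-peaked.
Ballot type 6: ranking walks positions 1-2-6-5-3-4; Beta is ranked above Epsilon even though Epsilon lies between Beta and the peak Kappa on the axis — preferences dip and rise again. Not single-peaked.
Ballot type 7 (peak Alpha at position 5): ranking walks positions 5-6-4-3-2-1, expanding outward from the peak — single-peaked.
Ballot type 8: ranking walks positions 4-1-2-3-6-5; Kappa is ranked above Epsilon even though Epsilon lies between Kappa and the peak Tau on the axis — preferences dip and rise again. Not single-peaked.
Ballot type 9: ranking walks positions 1-3-4-6-2-5; Epsilon is ranked above Eta even though Eta lies between Epsilon and the peak Kappa on the axis — preferences dip and rise again. Not single-peaked.
Ballot type 2 violates single-peakedness, so the profile is not single-peaked on this axis.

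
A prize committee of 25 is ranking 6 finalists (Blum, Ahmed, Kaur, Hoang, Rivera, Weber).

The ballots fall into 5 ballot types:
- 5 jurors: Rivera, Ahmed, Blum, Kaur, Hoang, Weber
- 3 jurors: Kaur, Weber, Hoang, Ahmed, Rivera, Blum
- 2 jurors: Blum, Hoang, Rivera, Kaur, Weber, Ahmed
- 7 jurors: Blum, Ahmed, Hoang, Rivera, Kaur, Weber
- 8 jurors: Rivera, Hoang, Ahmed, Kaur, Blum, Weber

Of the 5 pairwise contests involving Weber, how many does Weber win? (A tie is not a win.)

Weber against each rival (25 jurors):
Weber vs Blum: 3 for Weber, 22 for Blum — Blum by 22–3.
Weber vs Ahmed: 5 to 20, Ahmed.
Weber–Kaur: Kaur 25–0.
Weber vs Hoang: Hoang, 22–3.
Weber vs Rivera: Rivera wins 22–3.
Weber beats no one; loses to Blum, Ahmed, Kaur, Hoang, Rivera — 0 pairwise wins.

0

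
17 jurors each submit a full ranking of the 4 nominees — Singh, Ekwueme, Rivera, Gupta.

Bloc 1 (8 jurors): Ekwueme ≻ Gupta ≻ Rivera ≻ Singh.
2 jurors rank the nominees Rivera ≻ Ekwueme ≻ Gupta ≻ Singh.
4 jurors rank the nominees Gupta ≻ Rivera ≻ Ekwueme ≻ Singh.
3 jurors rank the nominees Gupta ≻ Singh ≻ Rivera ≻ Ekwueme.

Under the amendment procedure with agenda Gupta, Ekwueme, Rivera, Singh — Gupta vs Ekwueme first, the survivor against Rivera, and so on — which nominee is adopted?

Rivera

Round 1: Gupta vs Ekwueme — 7–10, Ekwueme advances.
Round 2: Ekwueme vs Rivera — 8–9, Rivera advances.
Round 3: Rivera vs Singh — 14–3, Rivera advances.
Rivera survives the agenda.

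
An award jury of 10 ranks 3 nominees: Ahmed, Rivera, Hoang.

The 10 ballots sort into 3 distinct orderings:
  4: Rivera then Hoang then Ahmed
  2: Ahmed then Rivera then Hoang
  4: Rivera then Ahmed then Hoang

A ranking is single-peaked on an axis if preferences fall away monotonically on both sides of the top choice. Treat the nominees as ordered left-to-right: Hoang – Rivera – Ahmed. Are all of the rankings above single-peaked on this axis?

yes

Axis positions: Hoang=1, Rivera=2, Ahmed=3.
Faction 1 (peak Rivera at position 2): ranking walks positions 2-1-3, expanding outward from the peak — single-peaked.
Faction 2 (peak Ahmed at position 3): ranking walks positions 3-2-1, expanding outward from the peak — single-peaked.
Faction 3 (peak Rivera at position 2): ranking walks positions 2-3-1, expanding outward from the peak — single-peaked.
Every ranking is single-peaked on this axis.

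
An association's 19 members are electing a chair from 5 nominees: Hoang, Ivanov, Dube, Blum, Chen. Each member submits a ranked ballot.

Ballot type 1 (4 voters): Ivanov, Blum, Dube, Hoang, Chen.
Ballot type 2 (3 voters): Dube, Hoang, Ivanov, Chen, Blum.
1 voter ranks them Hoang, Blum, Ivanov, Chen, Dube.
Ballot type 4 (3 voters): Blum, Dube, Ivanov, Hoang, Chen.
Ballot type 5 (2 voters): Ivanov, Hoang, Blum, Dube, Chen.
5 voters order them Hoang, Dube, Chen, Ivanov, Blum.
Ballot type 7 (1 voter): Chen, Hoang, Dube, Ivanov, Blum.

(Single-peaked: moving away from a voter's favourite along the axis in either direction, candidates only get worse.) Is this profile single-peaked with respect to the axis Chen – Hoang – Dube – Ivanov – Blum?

no

Axis positions: Chen=1, Hoang=2, Dube=3, Ivanov=4, Blum=5.
Ballot type 1 (peak Ivanov at position 4): ranking walks positions 4-5-3-2-1, expanding outward from the peak — single-peaked.
Ballot type 2 (peak Dube at position 3): ranking walks positions 3-2-4-1-5, expanding outward from the peak — single-peaked.
Ballot type 3: ranking walks positions 2-5-4-1-3; Blum is ranked above Dube even though Dube lies between Blum and the peak Hoang on the axis — preferences dip and rise again. Not single-peaked.
Ballot type 4: ranking walks positions 5-3-4-2-1; Dube is ranked above Ivanov even though Ivanov lies between Dube and the peak Blum on the axis — preferences dip and rise again. Not single-peaked.
Ballot type 5: ranking walks positions 4-2-5-3-1; Hoang is ranked above Dube even though Dube lies between Hoang and the peak Ivanov on the axis — preferences dip and rise again. Not single-peaked.
Ballot type 6 (peak Hoang at position 2): ranking walks positions 2-3-1-4-5, expanding outward from the peak — single-peaked.
Ballot type 7 (peak Chen at position 1): ranking walks positions 1-2-3-4-5, expanding outward from the peak — single-peaked.
Ballot type 3 violates single-peakedness, so the profile is not single-peaked on this axis.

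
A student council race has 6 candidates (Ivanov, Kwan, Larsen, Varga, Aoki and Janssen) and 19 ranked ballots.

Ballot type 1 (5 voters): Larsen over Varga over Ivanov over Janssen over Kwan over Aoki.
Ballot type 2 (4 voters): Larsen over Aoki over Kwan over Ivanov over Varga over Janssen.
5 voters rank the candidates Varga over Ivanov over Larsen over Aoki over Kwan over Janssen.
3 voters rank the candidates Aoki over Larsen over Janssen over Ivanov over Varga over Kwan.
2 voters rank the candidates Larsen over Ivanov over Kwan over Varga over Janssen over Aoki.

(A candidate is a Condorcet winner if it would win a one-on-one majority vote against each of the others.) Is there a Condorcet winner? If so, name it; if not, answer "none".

Larsen

Check each pair by majority over 19 ballots:
Ivanov vs Kwan: Ivanov is ranked higher on 5+5+3+2 = 15 ballots, Kwan on 4. Ivanov wins 15–4.
Ivanov vs Larsen: 5 for Ivanov, 14 for Larsen — Larsen by 14–5.
Ivanov vs Varga: Ivanov preferred on 4+3+2 = 9 ballots; Varga wins 10–9.
Ivanov vs Aoki: Ivanov is ranked higher on 5+5+2 = 12 ballots, Aoki on 7. Ivanov wins 12–7.
Ivanov vs Janssen: 5+4+5+2 = 16 for Ivanov, 3 for Janssen — Ivanov by 16–3.
Kwan vs Larsen: Kwan preferred on 0 ballots; Larsen wins 19–0.
Kwan vs Varga: Kwan is ranked higher on 4+2 = 6 ballots, Varga on 13. Varga wins 13–6.
Kwan vs Aoki: Kwan preferred on 5+2 = 7 ballots; Aoki wins 12–7.
Kwan vs Janssen: 4+5+2 = 11 for Kwan, 8 for Janssen — Kwan by 11–8.
Larsen vs Varga: 5+4+3+2 = 14 for Larsen, 5 for Varga — Larsen by 14–5.
Larsen vs Aoki: Larsen preferred on 5+4+5+2 = 16 ballots; Larsen wins 16–3.
Larsen vs Janssen: 5+4+5+3+2 = 19 for Larsen, 0 for Janssen — Larsen by 19–0.
Varga vs Aoki: Varga is ranked higher on 5+5+2 = 12 ballots, Aoki on 7. Varga wins 12–7.
Varga vs Janssen: 16 to 3, Varga.
Aoki vs Janssen: Aoki preferred on 4+5+3 = 12 ballots; Aoki wins 12–7.
Larsen wins every pairwise contest, so Larsen is the Condorcet winner.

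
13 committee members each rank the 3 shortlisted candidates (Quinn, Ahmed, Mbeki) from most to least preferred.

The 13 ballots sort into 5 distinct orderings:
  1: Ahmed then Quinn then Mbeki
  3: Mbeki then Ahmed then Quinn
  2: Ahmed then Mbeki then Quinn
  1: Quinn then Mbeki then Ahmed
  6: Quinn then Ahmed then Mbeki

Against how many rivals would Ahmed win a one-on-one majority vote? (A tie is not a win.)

1

Ahmed against each rival (13 committee members):
Ahmed vs Quinn: Quinn, 7–6.
Ahmed vs Mbeki: Ahmed wins 9–4.
Ahmed beats Mbeki; loses to Quinn — 1 pairwise win.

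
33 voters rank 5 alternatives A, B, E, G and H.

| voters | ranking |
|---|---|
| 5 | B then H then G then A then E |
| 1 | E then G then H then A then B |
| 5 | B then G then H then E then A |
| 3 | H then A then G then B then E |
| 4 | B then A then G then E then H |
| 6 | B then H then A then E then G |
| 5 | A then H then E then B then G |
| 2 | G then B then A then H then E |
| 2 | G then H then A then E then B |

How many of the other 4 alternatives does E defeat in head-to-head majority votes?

E against each rival (33 voters):
E vs A: 1+5 = 6 for E, 27 for A — A by 27–6.
E–B: B 25–8.
E–G: G 21–12.
E vs H: H wins 28–5.
E beats no one; loses to A, B, G, H — 0 pairwise wins.

0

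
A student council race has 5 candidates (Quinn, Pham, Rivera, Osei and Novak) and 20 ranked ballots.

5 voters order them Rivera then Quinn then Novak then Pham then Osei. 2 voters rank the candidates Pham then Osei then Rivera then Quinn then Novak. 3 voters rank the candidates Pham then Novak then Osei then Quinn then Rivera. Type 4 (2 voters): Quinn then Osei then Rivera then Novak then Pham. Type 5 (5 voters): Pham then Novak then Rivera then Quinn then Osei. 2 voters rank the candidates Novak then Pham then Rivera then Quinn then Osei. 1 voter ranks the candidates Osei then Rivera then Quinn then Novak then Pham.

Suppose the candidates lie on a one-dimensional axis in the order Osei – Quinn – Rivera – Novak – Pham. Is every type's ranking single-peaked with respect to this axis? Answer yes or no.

no

Axis positions: Osei=1, Quinn=2, Rivera=3, Novak=4, Pham=5.
Type 1 (peak Rivera at position 3): ranking walks positions 3-2-4-5-1, expanding outward from the peak — single-peaked.
Type 2: ranking walks positions 5-1-3-2-4; Osei is ranked above Novak even though Novak lies between Osei and the peak Pham on the axis — preferences dip and rise again. Not single-peaked.
Type 3: ranking walks positions 5-4-1-2-3; Osei is ranked above Rivera even though Rivera lies between Osei and the peak Pham on the axis — preferences dip and rise again. Not single-peaked.
Type 4 (peak Quinn at position 2): ranking walks positions 2-1-3-4-5, expanding outward from the peak — single-peaked.
Type 5 (peak Pham at position 5): ranking walks positions 5-4-3-2-1, expanding outward from the peak — single-peaked.
Type 6 (peak Novak at position 4): ranking walks positions 4-5-3-2-1, expanding outward from the peak — single-peaked.
Type 7: ranking walks positions 1-3-2-4-5; Rivera is ranked above Quinn even though Quinn lies between Rivera and the peak Osei on the axis — preferences dip and rise again. Not single-peaked.
Type 2 violates single-peakedness, so the profile is not single-peaked on this axis.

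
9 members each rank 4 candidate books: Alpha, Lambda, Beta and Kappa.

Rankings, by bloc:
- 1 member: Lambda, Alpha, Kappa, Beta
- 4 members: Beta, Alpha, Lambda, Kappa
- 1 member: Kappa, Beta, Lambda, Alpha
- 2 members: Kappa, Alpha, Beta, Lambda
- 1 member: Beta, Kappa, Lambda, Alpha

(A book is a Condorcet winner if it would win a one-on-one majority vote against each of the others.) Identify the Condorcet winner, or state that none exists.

Pairwise majorities:
Alpha vs Lambda: Alpha is ranked higher on 4+2 = 6 ballots, Lambda on 3. Alpha wins 6–3.
Alpha vs Beta: Alpha preferred on 1+2 = 3 ballots; Beta wins 6–3.
Alpha vs Kappa: Alpha preferred on 1+4 = 5 ballots; Alpha wins 5–4.
Lambda vs Beta: Lambda is ranked higher on 1 ballot, Beta on 8. Beta wins 8–1.
Lambda vs Kappa: Lambda is ranked higher on 1+4 = 5 ballots, Kappa on 4. Lambda wins 5–4.
Beta vs Kappa: 4+1 = 5 for Beta, 4 for Kappa — Beta by 5–4.
Beta defeats every rival head-to-head and is the Condorcet winner.

Beta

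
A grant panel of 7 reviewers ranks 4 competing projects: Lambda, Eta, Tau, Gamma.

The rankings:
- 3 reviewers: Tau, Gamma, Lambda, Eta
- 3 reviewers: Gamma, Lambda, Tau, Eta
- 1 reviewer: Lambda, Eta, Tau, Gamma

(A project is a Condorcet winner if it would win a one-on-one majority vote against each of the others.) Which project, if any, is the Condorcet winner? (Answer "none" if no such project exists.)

none

Check each pair by majority over 7 ballots:
Lambda vs Eta: Lambda is ranked higher on 3+3+1 = 7 ballots, Eta on 0. Lambda wins 7–0.
Lambda vs Tau: 4 to 3, Lambda.
Lambda vs Gamma: 1 to 6, Gamma.
Eta vs Tau: 1 for Eta, 6 for Tau — Tau by 6–1.
Eta vs Gamma: 1 for Eta, 6 for Gamma — Gamma by 6–1.
Tau vs Gamma: Tau preferred on 3+1 = 4 ballots; Tau wins 4–3.
Every project loses at least once (Lambda loses to Gamma; Eta loses to Lambda; Tau loses to Lambda; Gamma loses to Tau). The majority relation contains the cycle Lambda > Tau > Gamma > Lambda, so there is no Condorcet winner.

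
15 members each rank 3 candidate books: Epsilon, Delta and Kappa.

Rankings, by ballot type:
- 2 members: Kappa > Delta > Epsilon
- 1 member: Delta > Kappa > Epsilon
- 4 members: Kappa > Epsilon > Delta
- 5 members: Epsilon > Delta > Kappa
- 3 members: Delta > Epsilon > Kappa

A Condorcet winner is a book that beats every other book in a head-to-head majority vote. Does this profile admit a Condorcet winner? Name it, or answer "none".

Check each pair by majority over 15 ballots:
Epsilon vs Delta: Epsilon, 9–6.
Epsilon vs Kappa: Epsilon preferred on 5+3 = 8 ballots; Epsilon wins 8–7.
Delta vs Kappa: Delta, 9–6.
Epsilon wins every pairwise contest, so Epsilon is the Condorcet winner.

Epsilon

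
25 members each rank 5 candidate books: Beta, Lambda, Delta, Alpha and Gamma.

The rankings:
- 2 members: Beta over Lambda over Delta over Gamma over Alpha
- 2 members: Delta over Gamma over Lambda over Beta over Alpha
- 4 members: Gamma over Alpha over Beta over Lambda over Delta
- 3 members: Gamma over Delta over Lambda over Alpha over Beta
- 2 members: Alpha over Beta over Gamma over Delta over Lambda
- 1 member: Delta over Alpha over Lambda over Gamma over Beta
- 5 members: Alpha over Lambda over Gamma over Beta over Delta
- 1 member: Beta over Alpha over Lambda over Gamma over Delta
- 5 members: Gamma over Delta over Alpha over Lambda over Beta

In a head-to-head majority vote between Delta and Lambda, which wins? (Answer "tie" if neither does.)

Delta

Ballots ranking Delta above Lambda: 2 + 3 + 2 + 1 + 5 = 13.
Ballots ranking Lambda above Delta: 25 − 13 = 12.
Delta wins the head-to-head 13–12.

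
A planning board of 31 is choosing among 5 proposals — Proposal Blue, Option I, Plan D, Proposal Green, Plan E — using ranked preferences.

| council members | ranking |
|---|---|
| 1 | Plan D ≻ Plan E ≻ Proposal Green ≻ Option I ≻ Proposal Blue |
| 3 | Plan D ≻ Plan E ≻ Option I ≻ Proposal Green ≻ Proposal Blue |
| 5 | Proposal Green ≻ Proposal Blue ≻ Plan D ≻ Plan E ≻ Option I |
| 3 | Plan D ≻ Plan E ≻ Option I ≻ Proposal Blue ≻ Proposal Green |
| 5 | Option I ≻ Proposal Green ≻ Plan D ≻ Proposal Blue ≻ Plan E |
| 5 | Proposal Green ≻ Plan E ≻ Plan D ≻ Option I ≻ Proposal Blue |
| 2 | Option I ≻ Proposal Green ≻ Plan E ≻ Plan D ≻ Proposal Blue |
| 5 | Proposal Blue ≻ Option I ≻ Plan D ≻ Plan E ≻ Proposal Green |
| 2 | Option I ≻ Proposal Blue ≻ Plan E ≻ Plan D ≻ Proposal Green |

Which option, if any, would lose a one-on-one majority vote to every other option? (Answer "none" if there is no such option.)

Pairwise majorities:
Proposal Blue vs Option I: Proposal Blue preferred on 5+5 = 10 ballots; Option I wins 21–10.
Proposal Blue vs Plan D: Plan D wins 19–12.
Proposal Blue–Proposal Green: Proposal Green 21–10.
Proposal Blue vs Plan E: 17 to 14, Proposal Blue.
Option I vs Plan D: Plan D, 17–14.
Option I–Proposal Green: Option I 20–11.
Option I vs Plan E: Option I is ranked higher on 5+2+5+2 = 14 ballots, Plan E on 17. Plan E wins 17–14.
Plan D vs Proposal Green: Proposal Green wins 17–14.
Plan D vs Plan E: 22 to 9, Plan D.
Proposal Green vs Plan E: Proposal Green, 17–14.
Every option wins at least one matchup (Proposal Blue beats Plan E; Option I beats Proposal Blue; Plan D beats Proposal Blue; Proposal Green beats Proposal Blue; Plan E beats Option I), so there is no Condorcet loser.

none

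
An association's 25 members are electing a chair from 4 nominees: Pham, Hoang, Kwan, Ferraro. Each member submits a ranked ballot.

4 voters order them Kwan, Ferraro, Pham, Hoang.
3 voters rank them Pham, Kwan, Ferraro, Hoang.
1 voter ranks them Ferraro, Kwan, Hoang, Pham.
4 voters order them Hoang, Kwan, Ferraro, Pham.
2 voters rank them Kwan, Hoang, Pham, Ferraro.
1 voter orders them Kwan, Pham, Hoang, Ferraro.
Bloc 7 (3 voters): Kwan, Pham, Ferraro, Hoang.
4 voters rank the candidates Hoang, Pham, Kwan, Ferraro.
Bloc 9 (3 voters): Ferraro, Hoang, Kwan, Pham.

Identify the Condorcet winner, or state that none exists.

Pairwise majorities:
Pham vs Hoang: Hoang, 14–11.
Pham vs Kwan: Kwan, 18–7.
Pham–Ferraro: Pham 13–12.
Hoang–Kwan: Kwan 14–11.
Hoang–Ferraro: Ferraro 14–11.
Kwan vs Ferraro: Kwan wins 21–4.
Only Kwan has no losses; Kwan is the Condorcet winner.

Kwan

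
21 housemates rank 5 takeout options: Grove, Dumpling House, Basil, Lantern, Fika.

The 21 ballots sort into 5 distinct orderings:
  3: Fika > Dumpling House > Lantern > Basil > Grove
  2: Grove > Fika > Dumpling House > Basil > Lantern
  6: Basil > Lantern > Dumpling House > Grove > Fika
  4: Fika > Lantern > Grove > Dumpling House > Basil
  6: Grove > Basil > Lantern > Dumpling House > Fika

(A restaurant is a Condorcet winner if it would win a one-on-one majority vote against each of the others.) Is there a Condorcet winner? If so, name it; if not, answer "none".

none

Check each pair by majority over 21 ballots:
Grove vs Dumpling House: Grove is ranked higher on 2+4+6 = 12 ballots, Dumpling House on 9. Grove wins 12–9.
Grove vs Basil: Grove preferred on 2+4+6 = 12 ballots; Grove wins 12–9.
Grove vs Lantern: Grove is ranked higher on 2+6 = 8 ballots, Lantern on 13. Lantern wins 13–8.
Grove vs Fika: 14 to 7, Grove.
Dumpling House vs Basil: 3+2+4 = 9 for Dumpling House, 12 for Basil — Basil by 12–9.
Dumpling House vs Lantern: Lantern wins 16–5.
Dumpling House vs Fika: Dumpling House, 12–9.
Basil vs Lantern: Basil wins 14–7.
Basil vs Fika: Basil, 12–9.
Lantern vs Fika: Lantern is ranked higher on 6+6 = 12 ballots, Fika on 9. Lantern wins 12–9.
Each restaurant drops at least one matchup (Grove loses to Lantern; Dumpling House loses to Grove; Basil loses to Grove; Lantern loses to Basil; Fika loses to Grove); the cycle Grove > Basil > Lantern > Grove rules out a Condorcet winner.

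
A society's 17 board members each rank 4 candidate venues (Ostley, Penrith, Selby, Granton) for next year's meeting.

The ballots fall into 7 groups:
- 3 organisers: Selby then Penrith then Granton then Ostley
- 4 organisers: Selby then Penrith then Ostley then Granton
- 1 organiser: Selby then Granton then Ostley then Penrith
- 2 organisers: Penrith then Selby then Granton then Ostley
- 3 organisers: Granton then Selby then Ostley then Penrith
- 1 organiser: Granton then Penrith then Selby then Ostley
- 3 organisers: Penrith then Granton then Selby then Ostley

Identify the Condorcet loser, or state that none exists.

Pairwise majorities:
Ostley vs Penrith: Ostley preferred on 1+3 = 4 ballots; Penrith wins 13–4.
Ostley vs Selby: 0 to 17, Selby.
Ostley vs Granton: Granton wins 13–4.
Penrith vs Selby: 2+1+3 = 6 for Penrith, 11 for Selby — Selby by 11–6.
Penrith vs Granton: Penrith is ranked higher on 3+4+2+3 = 12 ballots, Granton on 5. Penrith wins 12–5.
Selby vs Granton: Selby wins 10–7.
Only Ostley has no wins; Ostley is the Condorcet loser.

Ostley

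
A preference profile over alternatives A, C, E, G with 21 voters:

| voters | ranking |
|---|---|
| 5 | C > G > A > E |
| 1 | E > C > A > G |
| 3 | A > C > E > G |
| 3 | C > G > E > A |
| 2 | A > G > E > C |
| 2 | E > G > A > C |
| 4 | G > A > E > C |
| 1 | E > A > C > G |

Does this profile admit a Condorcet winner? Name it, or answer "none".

none

Pairwise majorities:
A vs C: 12 to 9, A.
A vs E: 5+3+2+4 = 14 for A, 7 for E — A by 14–7.
A vs G: A is ranked higher on 1+3+2+1 = 7 ballots, G on 14. G wins 14–7.
C vs E: 5+3+3 = 11 for C, 10 for E — C by 11–10.
C vs G: C preferred on 5+1+3+3+1 = 13 ballots; C wins 13–8.
E vs G: E preferred on 1+3+2+1 = 7 ballots; G wins 14–7.
Every alternative loses at least once (A loses to G; C loses to A; E loses to A; G loses to C). The majority relation contains the cycle A → C → G → A, so there is no Condorcet winner.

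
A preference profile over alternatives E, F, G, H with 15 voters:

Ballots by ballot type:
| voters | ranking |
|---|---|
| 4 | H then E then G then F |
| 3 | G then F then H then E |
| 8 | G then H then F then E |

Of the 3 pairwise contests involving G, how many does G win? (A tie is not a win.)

3

G against each rival (15 voters):
G vs E: 11 to 4, G.
G vs F: G is ranked higher on 4+3+8 = 15 ballots, F on 0. G wins 15–0.
G–H: G 11–4.
G beats E, F, H — 3 pairwise wins.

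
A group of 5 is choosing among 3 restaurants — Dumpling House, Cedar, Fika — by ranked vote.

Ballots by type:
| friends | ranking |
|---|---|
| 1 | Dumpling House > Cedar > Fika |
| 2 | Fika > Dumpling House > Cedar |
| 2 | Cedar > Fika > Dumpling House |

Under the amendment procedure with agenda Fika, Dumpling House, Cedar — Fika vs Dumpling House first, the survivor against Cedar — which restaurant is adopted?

Cedar

Round 1: Fika vs Dumpling House — 4–1, Fika advances.
Round 2: Fika vs Cedar — 2–3, Cedar advances.
Cedar survives the agenda.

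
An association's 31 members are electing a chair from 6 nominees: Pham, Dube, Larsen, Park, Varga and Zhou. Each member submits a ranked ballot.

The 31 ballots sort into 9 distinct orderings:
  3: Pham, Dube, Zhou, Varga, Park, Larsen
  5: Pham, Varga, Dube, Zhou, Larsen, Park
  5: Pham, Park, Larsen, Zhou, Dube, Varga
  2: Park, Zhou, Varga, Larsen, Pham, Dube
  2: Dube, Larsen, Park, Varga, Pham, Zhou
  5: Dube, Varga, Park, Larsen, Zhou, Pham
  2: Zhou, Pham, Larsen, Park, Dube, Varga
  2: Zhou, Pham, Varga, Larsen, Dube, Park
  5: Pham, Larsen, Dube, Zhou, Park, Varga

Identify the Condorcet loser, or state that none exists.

Head-to-head results (31 voters):
Pham vs Dube: Pham is ranked higher on 24 ballots, Dube on 7. Pham wins 24–7.
Pham vs Larsen: Pham wins 22–9.
Pham–Park: Pham 22–9.
Pham vs Varga: Pham wins 22–9.
Pham vs Zhou: Pham wins 20–11.
Dube vs Larsen: Dube is ranked higher on 3+5+2+5 = 15 ballots, Larsen on 16. Larsen wins 16–15.
Dube vs Park: Dube, 22–9.
Dube vs Varga: 22 to 9, Dube.
Dube vs Zhou: Dube is ranked higher on 3+5+2+5+5 = 20 ballots, Zhou on 11. Dube wins 20–11.
Larsen vs Park: Larsen, 16–15.
Larsen vs Varga: Larsen preferred on 5+2+2+5 = 14 ballots; Varga wins 17–14.
Larsen vs Zhou: Larsen wins 17–14.
Park vs Varga: Park, 16–15.
Park vs Zhou: Zhou wins 17–14.
Varga vs Zhou: 12 to 19, Zhou.
No candidate is winless: Pham beats Dube; Dube beats Park; Larsen beats Dube; Park beats Varga; Varga beats Larsen; Zhou beats Park. There is no Condorcet loser.

none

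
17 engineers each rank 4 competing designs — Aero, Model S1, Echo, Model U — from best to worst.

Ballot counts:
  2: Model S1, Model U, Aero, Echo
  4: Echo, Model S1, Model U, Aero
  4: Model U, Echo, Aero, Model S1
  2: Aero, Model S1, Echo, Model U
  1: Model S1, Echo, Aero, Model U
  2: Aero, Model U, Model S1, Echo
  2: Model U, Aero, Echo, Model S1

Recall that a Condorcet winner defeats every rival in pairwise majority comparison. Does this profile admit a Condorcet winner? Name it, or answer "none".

none

Head-to-head results (17 engineers):
Aero vs Model S1: Aero, 10–7.
Aero vs Echo: Echo wins 9–8.
Aero–Model U: Model U 12–5.
Model S1 vs Echo: Echo, 10–7.
Model S1 vs Model U: Model S1 wins 9–8.
Echo vs Model U: Model U wins 10–7.
Each design drops at least one matchup (Aero loses to Echo; Model S1 loses to Aero; Echo loses to Model U; Model U loses to Model S1); the cycle Aero → Model S1 → Model U → Aero rules out a Condorcet winner.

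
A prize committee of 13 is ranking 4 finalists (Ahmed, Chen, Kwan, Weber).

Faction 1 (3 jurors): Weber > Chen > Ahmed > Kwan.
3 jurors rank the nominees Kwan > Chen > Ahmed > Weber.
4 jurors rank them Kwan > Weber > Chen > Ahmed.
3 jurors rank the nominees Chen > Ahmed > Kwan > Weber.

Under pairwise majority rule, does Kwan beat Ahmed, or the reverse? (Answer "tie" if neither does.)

Ballots ranking Kwan above Ahmed: 3 + 4 = 7.
Ballots ranking Ahmed above Kwan: 13 − 7 = 6.
Kwan wins the head-to-head 7–6.

Kwan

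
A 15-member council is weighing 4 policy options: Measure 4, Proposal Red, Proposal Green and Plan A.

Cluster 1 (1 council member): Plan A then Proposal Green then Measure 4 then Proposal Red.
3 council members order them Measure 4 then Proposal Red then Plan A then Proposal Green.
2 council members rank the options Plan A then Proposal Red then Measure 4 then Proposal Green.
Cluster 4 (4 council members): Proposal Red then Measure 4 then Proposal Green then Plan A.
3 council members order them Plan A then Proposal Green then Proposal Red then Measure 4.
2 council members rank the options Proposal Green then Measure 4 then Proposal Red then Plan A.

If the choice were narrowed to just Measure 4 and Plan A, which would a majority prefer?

Ballots ranking Measure 4 above Plan A: 3 + 4 + 2 = 9.
Ballots ranking Plan A above Measure 4: 15 − 9 = 6.
Measure 4 wins the head-to-head 9–6.

Measure 4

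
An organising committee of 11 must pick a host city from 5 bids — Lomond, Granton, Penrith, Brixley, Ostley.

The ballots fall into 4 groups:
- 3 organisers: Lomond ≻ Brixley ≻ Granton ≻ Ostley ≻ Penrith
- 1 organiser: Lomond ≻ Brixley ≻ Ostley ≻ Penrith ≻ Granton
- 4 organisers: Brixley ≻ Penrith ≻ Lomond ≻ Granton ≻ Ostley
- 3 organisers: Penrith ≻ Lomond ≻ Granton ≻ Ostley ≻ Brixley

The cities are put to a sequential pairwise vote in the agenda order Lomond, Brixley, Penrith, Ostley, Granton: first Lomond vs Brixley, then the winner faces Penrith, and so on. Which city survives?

Round 1: Lomond vs Brixley — 7–4, Lomond advances.
Round 2: Lomond vs Penrith — 4–7, Penrith advances.
Round 3: Penrith vs Ostley — 7–4, Penrith advances.
Round 4: Penrith vs Granton — 8–3, Penrith advances.
The agenda winner is Penrith.

Penrith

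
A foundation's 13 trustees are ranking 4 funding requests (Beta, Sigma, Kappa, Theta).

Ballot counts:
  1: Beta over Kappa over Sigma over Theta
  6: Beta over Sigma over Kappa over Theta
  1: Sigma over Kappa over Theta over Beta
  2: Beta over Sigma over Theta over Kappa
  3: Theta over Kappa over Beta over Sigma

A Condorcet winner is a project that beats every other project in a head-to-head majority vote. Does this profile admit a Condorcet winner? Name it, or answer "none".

Head-to-head results (13 reviewers):
Beta–Sigma: Beta 12–1.
Beta–Kappa: Beta 9–4.
Beta vs Theta: Beta wins 9–4.
Sigma vs Kappa: Sigma wins 9–4.
Sigma vs Theta: Sigma wins 10–3.
Kappa–Theta: Kappa 8–5.
Only Beta has no losses; Beta is the Condorcet winner.

Beta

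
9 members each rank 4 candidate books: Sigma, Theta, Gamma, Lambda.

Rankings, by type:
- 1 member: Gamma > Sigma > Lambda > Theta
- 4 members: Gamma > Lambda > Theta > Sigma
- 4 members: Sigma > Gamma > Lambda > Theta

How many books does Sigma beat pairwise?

Sigma against each rival (9 members):
Sigma vs Theta: Sigma wins 5–4.
Sigma vs Gamma: Sigma is ranked higher on 4 ballots, Gamma on 5. Gamma wins 5–4.
Sigma vs Lambda: 5 to 4, Sigma.
Sigma beats Theta, Lambda; loses to Gamma — 2 pairwise wins.

2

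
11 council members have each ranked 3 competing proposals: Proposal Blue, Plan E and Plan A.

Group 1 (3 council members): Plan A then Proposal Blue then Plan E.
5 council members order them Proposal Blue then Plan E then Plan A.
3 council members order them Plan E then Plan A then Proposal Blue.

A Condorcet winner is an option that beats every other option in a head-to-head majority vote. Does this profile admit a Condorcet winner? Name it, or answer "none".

Head-to-head results (11 council members):
Proposal Blue vs Plan E: 3+5 = 8 for Proposal Blue, 3 for Plan E — Proposal Blue by 8–3.
Proposal Blue vs Plan A: 5 to 6, Plan A.
Plan E vs Plan A: Plan E is ranked higher on 5+3 = 8 ballots, Plan A on 3. Plan E wins 8–3.
No option is unbeaten: Proposal Blue loses to Plan A; Plan E loses to Proposal Blue; Plan A loses to Plan E. In particular Proposal Blue → Plan E → Plan A → Proposal Blue is a majority cycle — no Condorcet winner exists.

none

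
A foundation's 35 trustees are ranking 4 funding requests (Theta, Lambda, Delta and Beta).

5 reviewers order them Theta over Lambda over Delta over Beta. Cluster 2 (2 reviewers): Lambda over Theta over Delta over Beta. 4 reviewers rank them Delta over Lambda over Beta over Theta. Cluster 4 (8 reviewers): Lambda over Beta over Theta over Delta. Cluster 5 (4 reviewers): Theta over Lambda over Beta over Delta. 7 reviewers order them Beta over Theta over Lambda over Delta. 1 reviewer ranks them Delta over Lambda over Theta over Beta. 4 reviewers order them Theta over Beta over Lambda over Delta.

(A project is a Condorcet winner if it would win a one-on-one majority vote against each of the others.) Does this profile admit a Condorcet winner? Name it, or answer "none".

Pairwise majorities:
Theta–Lambda: Theta 20–15.
Theta vs Delta: Theta is ranked higher on 5+2+8+4+7+4 = 30 ballots, Delta on 5. Theta wins 30–5.
Theta vs Beta: 5+2+4+1+4 = 16 for Theta, 19 for Beta — Beta by 19–16.
Lambda vs Delta: 5+2+8+4+7+4 = 30 for Lambda, 5 for Delta — Lambda by 30–5.
Lambda vs Beta: 24 to 11, Lambda.
Delta–Beta: Beta 23–12.
No project is unbeaten: Theta loses to Beta; Lambda loses to Theta; Delta loses to Theta; Beta loses to Lambda. In particular Theta → Lambda → Beta → Theta is a majority cycle — no Condorcet winner exists.

none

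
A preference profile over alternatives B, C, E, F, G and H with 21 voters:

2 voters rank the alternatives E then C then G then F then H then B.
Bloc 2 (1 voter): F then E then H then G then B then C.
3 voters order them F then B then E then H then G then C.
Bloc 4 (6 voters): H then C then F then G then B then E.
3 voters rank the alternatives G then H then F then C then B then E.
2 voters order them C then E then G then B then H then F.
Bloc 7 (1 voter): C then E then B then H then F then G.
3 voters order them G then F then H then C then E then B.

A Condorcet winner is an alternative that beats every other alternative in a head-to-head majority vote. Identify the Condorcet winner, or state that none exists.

H

Pairwise majorities:
B vs C: B preferred on 1+3 = 4 ballots; C wins 17–4.
B vs E: B is ranked higher on 3+6+3 = 12 ballots, E on 9. B wins 12–9.
B vs F: B is ranked higher on 2+1 = 3 ballots, F on 18. F wins 18–3.
B vs G: 3+1 = 4 for B, 17 for G — G by 17–4.
B vs H: 6 to 15, H.
C vs E: 15 to 6, C.
C vs F: C preferred on 2+6+2+1 = 11 ballots; C wins 11–10.
C vs G: C preferred on 2+6+2+1 = 11 ballots; C wins 11–10.
C vs H: C is ranked higher on 2+2+1 = 5 ballots, H on 16. H wins 16–5.
E vs F: 5 to 16, F.
E vs G: E preferred on 2+1+3+2+1 = 9 ballots; G wins 12–9.
E vs H: 2+1+3+2+1 = 9 for E, 12 for H — H by 12–9.
F vs G: F is ranked higher on 1+3+6+1 = 11 ballots, G on 10. F wins 11–10.
F vs H: 9 to 12, H.
G vs H: G is ranked higher on 2+3+2+3 = 10 ballots, H on 11. H wins 11–10.
Only H has no losses; H is the Condorcet winner.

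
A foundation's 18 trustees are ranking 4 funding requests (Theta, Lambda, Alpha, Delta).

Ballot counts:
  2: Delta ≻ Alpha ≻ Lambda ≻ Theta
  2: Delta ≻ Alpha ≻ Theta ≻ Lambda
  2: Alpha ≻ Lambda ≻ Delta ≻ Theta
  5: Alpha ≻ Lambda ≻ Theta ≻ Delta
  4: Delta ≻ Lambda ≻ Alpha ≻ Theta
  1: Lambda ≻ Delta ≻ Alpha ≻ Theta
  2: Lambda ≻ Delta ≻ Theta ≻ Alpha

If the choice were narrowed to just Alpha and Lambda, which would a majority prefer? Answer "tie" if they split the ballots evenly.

Ballots ranking Alpha above Lambda: 2 + 2 + 2 + 5 = 11.
Ballots ranking Lambda above Alpha: 18 − 11 = 7.
Alpha wins the head-to-head 11–7.

Alpha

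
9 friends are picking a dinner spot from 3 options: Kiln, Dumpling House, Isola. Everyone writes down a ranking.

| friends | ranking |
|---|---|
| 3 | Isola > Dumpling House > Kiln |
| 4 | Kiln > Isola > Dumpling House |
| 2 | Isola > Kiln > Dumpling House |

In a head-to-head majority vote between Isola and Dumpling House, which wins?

Isola

Ballots ranking Isola above Dumpling House: 3 + 4 + 2 = 9.
Ballots ranking Dumpling House above Isola: 9 − 9 = 0.
Isola wins the head-to-head 9–0.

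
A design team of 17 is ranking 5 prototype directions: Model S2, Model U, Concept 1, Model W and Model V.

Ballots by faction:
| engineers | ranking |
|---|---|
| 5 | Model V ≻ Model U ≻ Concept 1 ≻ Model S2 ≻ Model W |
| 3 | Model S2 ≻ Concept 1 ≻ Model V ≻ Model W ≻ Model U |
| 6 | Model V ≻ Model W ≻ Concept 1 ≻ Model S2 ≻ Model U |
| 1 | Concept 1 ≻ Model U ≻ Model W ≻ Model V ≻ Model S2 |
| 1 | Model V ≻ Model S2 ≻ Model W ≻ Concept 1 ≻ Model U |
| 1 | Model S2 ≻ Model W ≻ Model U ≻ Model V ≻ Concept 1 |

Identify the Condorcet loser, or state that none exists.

Model U

Pairwise majorities:
Model S2 vs Model U: Model S2 wins 11–6.
Model S2 vs Concept 1: 3+1+1 = 5 for Model S2, 12 for Concept 1 — Concept 1 by 12–5.
Model S2 vs Model W: Model S2, 10–7.
Model S2 vs Model V: 4 to 13, Model V.
Model U vs Concept 1: Concept 1 wins 11–6.
Model U vs Model W: Model U is ranked higher on 5+1 = 6 ballots, Model W on 11. Model W wins 11–6.
Model U vs Model V: Model V, 15–2.
Concept 1 vs Model W: 9 to 8, Concept 1.
Concept 1 vs Model V: 4 to 13, Model V.
Model W vs Model V: Model V, 15–2.
Only Model U has no wins; Model U is the Condorcet loser.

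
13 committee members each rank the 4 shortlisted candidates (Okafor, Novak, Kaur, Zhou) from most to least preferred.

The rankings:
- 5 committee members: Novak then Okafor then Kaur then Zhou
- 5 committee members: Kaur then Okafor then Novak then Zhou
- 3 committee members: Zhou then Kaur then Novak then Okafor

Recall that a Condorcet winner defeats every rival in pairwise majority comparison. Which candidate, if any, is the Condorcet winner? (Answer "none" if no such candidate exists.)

Check each pair by majority over 13 ballots:
Okafor vs Novak: 5 to 8, Novak.
Okafor vs Kaur: Kaur, 8–5.
Okafor–Zhou: Okafor 10–3.
Novak–Kaur: Kaur 8–5.
Novak vs Zhou: Novak is ranked higher on 5+5 = 10 ballots, Zhou on 3. Novak wins 10–3.
Kaur vs Zhou: Kaur is ranked higher on 5+5 = 10 ballots, Zhou on 3. Kaur wins 10–3.
Only Kaur has no losses; Kaur is the Condorcet winner.

Kaur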